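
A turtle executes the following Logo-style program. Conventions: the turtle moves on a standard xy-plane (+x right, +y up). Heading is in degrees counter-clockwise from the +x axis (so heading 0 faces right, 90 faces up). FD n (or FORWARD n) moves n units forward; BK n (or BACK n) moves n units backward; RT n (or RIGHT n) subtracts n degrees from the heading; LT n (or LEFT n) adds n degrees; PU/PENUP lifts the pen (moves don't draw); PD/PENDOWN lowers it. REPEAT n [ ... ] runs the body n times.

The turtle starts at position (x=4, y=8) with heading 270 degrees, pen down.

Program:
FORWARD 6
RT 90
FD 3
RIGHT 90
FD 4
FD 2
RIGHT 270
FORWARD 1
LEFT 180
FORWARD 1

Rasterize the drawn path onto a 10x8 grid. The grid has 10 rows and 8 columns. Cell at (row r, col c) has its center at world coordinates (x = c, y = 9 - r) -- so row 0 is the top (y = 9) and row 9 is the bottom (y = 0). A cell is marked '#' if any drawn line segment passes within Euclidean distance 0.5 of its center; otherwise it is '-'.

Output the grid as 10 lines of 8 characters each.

Answer: --------
##--#---
-#--#---
-#--#---
-#--#---
-#--#---
-#--#---
-####---
--------
--------

Derivation:
Segment 0: (4,8) -> (4,2)
Segment 1: (4,2) -> (1,2)
Segment 2: (1,2) -> (1,6)
Segment 3: (1,6) -> (1,8)
Segment 4: (1,8) -> (-0,8)
Segment 5: (-0,8) -> (1,8)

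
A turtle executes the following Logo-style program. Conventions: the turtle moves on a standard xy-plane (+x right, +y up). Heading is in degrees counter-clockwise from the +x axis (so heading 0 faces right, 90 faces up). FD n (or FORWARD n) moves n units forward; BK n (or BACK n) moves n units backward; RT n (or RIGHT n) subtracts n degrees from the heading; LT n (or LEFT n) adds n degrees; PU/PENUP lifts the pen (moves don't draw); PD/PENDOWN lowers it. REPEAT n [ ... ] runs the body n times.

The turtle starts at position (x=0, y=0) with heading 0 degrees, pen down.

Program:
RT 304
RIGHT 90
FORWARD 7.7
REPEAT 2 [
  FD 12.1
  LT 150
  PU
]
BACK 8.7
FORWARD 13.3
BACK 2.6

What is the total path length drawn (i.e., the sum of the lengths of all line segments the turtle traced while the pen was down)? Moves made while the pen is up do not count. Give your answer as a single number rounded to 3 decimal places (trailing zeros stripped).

Answer: 19.8

Derivation:
Executing turtle program step by step:
Start: pos=(0,0), heading=0, pen down
RT 304: heading 0 -> 56
RT 90: heading 56 -> 326
FD 7.7: (0,0) -> (6.384,-4.306) [heading=326, draw]
REPEAT 2 [
  -- iteration 1/2 --
  FD 12.1: (6.384,-4.306) -> (16.415,-11.072) [heading=326, draw]
  LT 150: heading 326 -> 116
  PU: pen up
  -- iteration 2/2 --
  FD 12.1: (16.415,-11.072) -> (11.111,-0.197) [heading=116, move]
  LT 150: heading 116 -> 266
  PU: pen up
]
BK 8.7: (11.111,-0.197) -> (11.718,8.482) [heading=266, move]
FD 13.3: (11.718,8.482) -> (10.79,-4.785) [heading=266, move]
BK 2.6: (10.79,-4.785) -> (10.971,-2.192) [heading=266, move]
Final: pos=(10.971,-2.192), heading=266, 2 segment(s) drawn

Segment lengths:
  seg 1: (0,0) -> (6.384,-4.306), length = 7.7
  seg 2: (6.384,-4.306) -> (16.415,-11.072), length = 12.1
Total = 19.8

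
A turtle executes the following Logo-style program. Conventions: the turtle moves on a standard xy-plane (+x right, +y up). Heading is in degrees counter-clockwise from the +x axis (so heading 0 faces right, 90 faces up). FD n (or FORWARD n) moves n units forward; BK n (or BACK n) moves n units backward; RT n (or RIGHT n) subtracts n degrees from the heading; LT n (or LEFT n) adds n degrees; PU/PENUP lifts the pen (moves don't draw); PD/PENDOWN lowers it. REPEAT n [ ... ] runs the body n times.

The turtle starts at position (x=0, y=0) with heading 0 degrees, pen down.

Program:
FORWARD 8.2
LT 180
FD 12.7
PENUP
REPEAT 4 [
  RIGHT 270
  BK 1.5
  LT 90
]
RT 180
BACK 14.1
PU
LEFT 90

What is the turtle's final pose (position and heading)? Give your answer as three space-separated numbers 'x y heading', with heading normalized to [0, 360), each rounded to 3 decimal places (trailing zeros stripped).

Answer: -18.6 0 90

Derivation:
Executing turtle program step by step:
Start: pos=(0,0), heading=0, pen down
FD 8.2: (0,0) -> (8.2,0) [heading=0, draw]
LT 180: heading 0 -> 180
FD 12.7: (8.2,0) -> (-4.5,0) [heading=180, draw]
PU: pen up
REPEAT 4 [
  -- iteration 1/4 --
  RT 270: heading 180 -> 270
  BK 1.5: (-4.5,0) -> (-4.5,1.5) [heading=270, move]
  LT 90: heading 270 -> 0
  -- iteration 2/4 --
  RT 270: heading 0 -> 90
  BK 1.5: (-4.5,1.5) -> (-4.5,0) [heading=90, move]
  LT 90: heading 90 -> 180
  -- iteration 3/4 --
  RT 270: heading 180 -> 270
  BK 1.5: (-4.5,0) -> (-4.5,1.5) [heading=270, move]
  LT 90: heading 270 -> 0
  -- iteration 4/4 --
  RT 270: heading 0 -> 90
  BK 1.5: (-4.5,1.5) -> (-4.5,0) [heading=90, move]
  LT 90: heading 90 -> 180
]
RT 180: heading 180 -> 0
BK 14.1: (-4.5,0) -> (-18.6,0) [heading=0, move]
PU: pen up
LT 90: heading 0 -> 90
Final: pos=(-18.6,0), heading=90, 2 segment(s) drawn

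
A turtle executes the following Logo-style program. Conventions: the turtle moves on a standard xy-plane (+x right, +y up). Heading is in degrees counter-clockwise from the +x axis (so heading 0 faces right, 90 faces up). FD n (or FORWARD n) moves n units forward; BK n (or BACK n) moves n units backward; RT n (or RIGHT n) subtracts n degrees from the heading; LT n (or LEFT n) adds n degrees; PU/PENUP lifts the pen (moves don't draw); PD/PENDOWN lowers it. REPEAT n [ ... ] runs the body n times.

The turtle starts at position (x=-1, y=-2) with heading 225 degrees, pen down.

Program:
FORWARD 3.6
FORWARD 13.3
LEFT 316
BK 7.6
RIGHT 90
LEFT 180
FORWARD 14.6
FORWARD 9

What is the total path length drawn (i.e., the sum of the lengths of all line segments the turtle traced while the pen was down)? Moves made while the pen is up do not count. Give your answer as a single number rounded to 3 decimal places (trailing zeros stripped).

Executing turtle program step by step:
Start: pos=(-1,-2), heading=225, pen down
FD 3.6: (-1,-2) -> (-3.546,-4.546) [heading=225, draw]
FD 13.3: (-3.546,-4.546) -> (-12.95,-13.95) [heading=225, draw]
LT 316: heading 225 -> 181
BK 7.6: (-12.95,-13.95) -> (-5.351,-13.817) [heading=181, draw]
RT 90: heading 181 -> 91
LT 180: heading 91 -> 271
FD 14.6: (-5.351,-13.817) -> (-5.096,-28.415) [heading=271, draw]
FD 9: (-5.096,-28.415) -> (-4.939,-37.414) [heading=271, draw]
Final: pos=(-4.939,-37.414), heading=271, 5 segment(s) drawn

Segment lengths:
  seg 1: (-1,-2) -> (-3.546,-4.546), length = 3.6
  seg 2: (-3.546,-4.546) -> (-12.95,-13.95), length = 13.3
  seg 3: (-12.95,-13.95) -> (-5.351,-13.817), length = 7.6
  seg 4: (-5.351,-13.817) -> (-5.096,-28.415), length = 14.6
  seg 5: (-5.096,-28.415) -> (-4.939,-37.414), length = 9
Total = 48.1

Answer: 48.1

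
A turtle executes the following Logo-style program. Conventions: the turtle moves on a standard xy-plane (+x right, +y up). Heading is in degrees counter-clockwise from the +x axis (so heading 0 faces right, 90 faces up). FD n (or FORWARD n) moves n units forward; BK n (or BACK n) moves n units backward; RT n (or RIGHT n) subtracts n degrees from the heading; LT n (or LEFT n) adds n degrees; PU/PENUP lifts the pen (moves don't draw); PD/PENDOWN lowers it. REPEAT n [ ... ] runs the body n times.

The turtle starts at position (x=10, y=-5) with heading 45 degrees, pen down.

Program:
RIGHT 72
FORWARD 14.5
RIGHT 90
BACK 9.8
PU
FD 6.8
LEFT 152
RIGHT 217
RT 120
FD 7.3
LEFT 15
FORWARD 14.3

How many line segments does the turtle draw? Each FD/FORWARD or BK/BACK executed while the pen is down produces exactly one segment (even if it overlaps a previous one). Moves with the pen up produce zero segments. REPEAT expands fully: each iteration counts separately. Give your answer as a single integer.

Executing turtle program step by step:
Start: pos=(10,-5), heading=45, pen down
RT 72: heading 45 -> 333
FD 14.5: (10,-5) -> (22.92,-11.583) [heading=333, draw]
RT 90: heading 333 -> 243
BK 9.8: (22.92,-11.583) -> (27.369,-2.851) [heading=243, draw]
PU: pen up
FD 6.8: (27.369,-2.851) -> (24.282,-8.91) [heading=243, move]
LT 152: heading 243 -> 35
RT 217: heading 35 -> 178
RT 120: heading 178 -> 58
FD 7.3: (24.282,-8.91) -> (28.15,-2.719) [heading=58, move]
LT 15: heading 58 -> 73
FD 14.3: (28.15,-2.719) -> (32.331,10.956) [heading=73, move]
Final: pos=(32.331,10.956), heading=73, 2 segment(s) drawn
Segments drawn: 2

Answer: 2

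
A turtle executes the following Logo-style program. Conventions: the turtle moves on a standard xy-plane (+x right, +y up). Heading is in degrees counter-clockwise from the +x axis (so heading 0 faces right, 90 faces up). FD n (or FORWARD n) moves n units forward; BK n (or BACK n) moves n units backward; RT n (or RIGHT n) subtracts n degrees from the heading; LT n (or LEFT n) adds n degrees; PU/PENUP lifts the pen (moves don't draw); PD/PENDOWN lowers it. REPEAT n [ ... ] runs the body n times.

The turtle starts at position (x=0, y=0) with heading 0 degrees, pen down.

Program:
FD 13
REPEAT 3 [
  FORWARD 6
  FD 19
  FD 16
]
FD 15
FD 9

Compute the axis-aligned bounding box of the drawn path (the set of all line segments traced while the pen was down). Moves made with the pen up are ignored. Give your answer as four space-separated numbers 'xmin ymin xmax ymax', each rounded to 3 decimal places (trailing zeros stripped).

Answer: 0 0 160 0

Derivation:
Executing turtle program step by step:
Start: pos=(0,0), heading=0, pen down
FD 13: (0,0) -> (13,0) [heading=0, draw]
REPEAT 3 [
  -- iteration 1/3 --
  FD 6: (13,0) -> (19,0) [heading=0, draw]
  FD 19: (19,0) -> (38,0) [heading=0, draw]
  FD 16: (38,0) -> (54,0) [heading=0, draw]
  -- iteration 2/3 --
  FD 6: (54,0) -> (60,0) [heading=0, draw]
  FD 19: (60,0) -> (79,0) [heading=0, draw]
  FD 16: (79,0) -> (95,0) [heading=0, draw]
  -- iteration 3/3 --
  FD 6: (95,0) -> (101,0) [heading=0, draw]
  FD 19: (101,0) -> (120,0) [heading=0, draw]
  FD 16: (120,0) -> (136,0) [heading=0, draw]
]
FD 15: (136,0) -> (151,0) [heading=0, draw]
FD 9: (151,0) -> (160,0) [heading=0, draw]
Final: pos=(160,0), heading=0, 12 segment(s) drawn

Segment endpoints: x in {0, 13, 19, 38, 54, 60, 79, 95, 101, 120, 136, 151, 160}, y in {0}
xmin=0, ymin=0, xmax=160, ymax=0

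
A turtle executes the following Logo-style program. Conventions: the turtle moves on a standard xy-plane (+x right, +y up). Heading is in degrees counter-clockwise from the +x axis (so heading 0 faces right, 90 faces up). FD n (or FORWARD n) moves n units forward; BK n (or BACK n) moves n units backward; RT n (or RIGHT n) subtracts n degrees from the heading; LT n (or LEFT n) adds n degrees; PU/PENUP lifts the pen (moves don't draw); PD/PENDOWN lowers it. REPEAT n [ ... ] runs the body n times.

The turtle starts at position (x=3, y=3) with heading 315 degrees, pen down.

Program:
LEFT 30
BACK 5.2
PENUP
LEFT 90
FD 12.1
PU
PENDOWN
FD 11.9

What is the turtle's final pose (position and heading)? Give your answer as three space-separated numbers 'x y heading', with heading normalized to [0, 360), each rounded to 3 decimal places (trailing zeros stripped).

Answer: 4.189 27.528 75

Derivation:
Executing turtle program step by step:
Start: pos=(3,3), heading=315, pen down
LT 30: heading 315 -> 345
BK 5.2: (3,3) -> (-2.023,4.346) [heading=345, draw]
PU: pen up
LT 90: heading 345 -> 75
FD 12.1: (-2.023,4.346) -> (1.109,16.034) [heading=75, move]
PU: pen up
PD: pen down
FD 11.9: (1.109,16.034) -> (4.189,27.528) [heading=75, draw]
Final: pos=(4.189,27.528), heading=75, 2 segment(s) drawn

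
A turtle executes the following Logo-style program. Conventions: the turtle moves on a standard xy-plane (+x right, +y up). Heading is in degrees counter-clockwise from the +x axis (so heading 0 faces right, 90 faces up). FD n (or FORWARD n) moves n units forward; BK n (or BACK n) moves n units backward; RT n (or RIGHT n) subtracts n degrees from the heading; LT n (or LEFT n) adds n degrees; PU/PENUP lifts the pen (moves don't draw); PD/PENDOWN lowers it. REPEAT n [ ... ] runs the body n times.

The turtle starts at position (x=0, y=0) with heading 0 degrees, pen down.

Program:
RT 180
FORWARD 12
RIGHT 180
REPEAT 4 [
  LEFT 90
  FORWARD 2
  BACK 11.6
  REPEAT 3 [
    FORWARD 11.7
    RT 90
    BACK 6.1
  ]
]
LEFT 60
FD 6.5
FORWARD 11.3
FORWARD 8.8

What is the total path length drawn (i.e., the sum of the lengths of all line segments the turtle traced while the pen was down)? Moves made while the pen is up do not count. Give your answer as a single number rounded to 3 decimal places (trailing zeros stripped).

Answer: 306.6

Derivation:
Executing turtle program step by step:
Start: pos=(0,0), heading=0, pen down
RT 180: heading 0 -> 180
FD 12: (0,0) -> (-12,0) [heading=180, draw]
RT 180: heading 180 -> 0
REPEAT 4 [
  -- iteration 1/4 --
  LT 90: heading 0 -> 90
  FD 2: (-12,0) -> (-12,2) [heading=90, draw]
  BK 11.6: (-12,2) -> (-12,-9.6) [heading=90, draw]
  REPEAT 3 [
    -- iteration 1/3 --
    FD 11.7: (-12,-9.6) -> (-12,2.1) [heading=90, draw]
    RT 90: heading 90 -> 0
    BK 6.1: (-12,2.1) -> (-18.1,2.1) [heading=0, draw]
    -- iteration 2/3 --
    FD 11.7: (-18.1,2.1) -> (-6.4,2.1) [heading=0, draw]
    RT 90: heading 0 -> 270
    BK 6.1: (-6.4,2.1) -> (-6.4,8.2) [heading=270, draw]
    -- iteration 3/3 --
    FD 11.7: (-6.4,8.2) -> (-6.4,-3.5) [heading=270, draw]
    RT 90: heading 270 -> 180
    BK 6.1: (-6.4,-3.5) -> (-0.3,-3.5) [heading=180, draw]
  ]
  -- iteration 2/4 --
  LT 90: heading 180 -> 270
  FD 2: (-0.3,-3.5) -> (-0.3,-5.5) [heading=270, draw]
  BK 11.6: (-0.3,-5.5) -> (-0.3,6.1) [heading=270, draw]
  REPEAT 3 [
    -- iteration 1/3 --
    FD 11.7: (-0.3,6.1) -> (-0.3,-5.6) [heading=270, draw]
    RT 90: heading 270 -> 180
    BK 6.1: (-0.3,-5.6) -> (5.8,-5.6) [heading=180, draw]
    -- iteration 2/3 --
    FD 11.7: (5.8,-5.6) -> (-5.9,-5.6) [heading=180, draw]
    RT 90: heading 180 -> 90
    BK 6.1: (-5.9,-5.6) -> (-5.9,-11.7) [heading=90, draw]
    -- iteration 3/3 --
    FD 11.7: (-5.9,-11.7) -> (-5.9,0) [heading=90, draw]
    RT 90: heading 90 -> 0
    BK 6.1: (-5.9,0) -> (-12,0) [heading=0, draw]
  ]
  -- iteration 3/4 --
  LT 90: heading 0 -> 90
  FD 2: (-12,0) -> (-12,2) [heading=90, draw]
  BK 11.6: (-12,2) -> (-12,-9.6) [heading=90, draw]
  REPEAT 3 [
    -- iteration 1/3 --
    FD 11.7: (-12,-9.6) -> (-12,2.1) [heading=90, draw]
    RT 90: heading 90 -> 0
    BK 6.1: (-12,2.1) -> (-18.1,2.1) [heading=0, draw]
    -- iteration 2/3 --
    FD 11.7: (-18.1,2.1) -> (-6.4,2.1) [heading=0, draw]
    RT 90: heading 0 -> 270
    BK 6.1: (-6.4,2.1) -> (-6.4,8.2) [heading=270, draw]
    -- iteration 3/3 --
    FD 11.7: (-6.4,8.2) -> (-6.4,-3.5) [heading=270, draw]
    RT 90: heading 270 -> 180
    BK 6.1: (-6.4,-3.5) -> (-0.3,-3.5) [heading=180, draw]
  ]
  -- iteration 4/4 --
  LT 90: heading 180 -> 270
  FD 2: (-0.3,-3.5) -> (-0.3,-5.5) [heading=270, draw]
  BK 11.6: (-0.3,-5.5) -> (-0.3,6.1) [heading=270, draw]
  REPEAT 3 [
    -- iteration 1/3 --
    FD 11.7: (-0.3,6.1) -> (-0.3,-5.6) [heading=270, draw]
    RT 90: heading 270 -> 180
    BK 6.1: (-0.3,-5.6) -> (5.8,-5.6) [heading=180, draw]
    -- iteration 2/3 --
    FD 11.7: (5.8,-5.6) -> (-5.9,-5.6) [heading=180, draw]
    RT 90: heading 180 -> 90
    BK 6.1: (-5.9,-5.6) -> (-5.9,-11.7) [heading=90, draw]
    -- iteration 3/3 --
    FD 11.7: (-5.9,-11.7) -> (-5.9,0) [heading=90, draw]
    RT 90: heading 90 -> 0
    BK 6.1: (-5.9,0) -> (-12,0) [heading=0, draw]
  ]
]
LT 60: heading 0 -> 60
FD 6.5: (-12,0) -> (-8.75,5.629) [heading=60, draw]
FD 11.3: (-8.75,5.629) -> (-3.1,15.415) [heading=60, draw]
FD 8.8: (-3.1,15.415) -> (1.3,23.036) [heading=60, draw]
Final: pos=(1.3,23.036), heading=60, 36 segment(s) drawn

Segment lengths:
  seg 1: (0,0) -> (-12,0), length = 12
  seg 2: (-12,0) -> (-12,2), length = 2
  seg 3: (-12,2) -> (-12,-9.6), length = 11.6
  seg 4: (-12,-9.6) -> (-12,2.1), length = 11.7
  seg 5: (-12,2.1) -> (-18.1,2.1), length = 6.1
  seg 6: (-18.1,2.1) -> (-6.4,2.1), length = 11.7
  seg 7: (-6.4,2.1) -> (-6.4,8.2), length = 6.1
  seg 8: (-6.4,8.2) -> (-6.4,-3.5), length = 11.7
  seg 9: (-6.4,-3.5) -> (-0.3,-3.5), length = 6.1
  seg 10: (-0.3,-3.5) -> (-0.3,-5.5), length = 2
  seg 11: (-0.3,-5.5) -> (-0.3,6.1), length = 11.6
  seg 12: (-0.3,6.1) -> (-0.3,-5.6), length = 11.7
  seg 13: (-0.3,-5.6) -> (5.8,-5.6), length = 6.1
  seg 14: (5.8,-5.6) -> (-5.9,-5.6), length = 11.7
  seg 15: (-5.9,-5.6) -> (-5.9,-11.7), length = 6.1
  seg 16: (-5.9,-11.7) -> (-5.9,0), length = 11.7
  seg 17: (-5.9,0) -> (-12,0), length = 6.1
  seg 18: (-12,0) -> (-12,2), length = 2
  seg 19: (-12,2) -> (-12,-9.6), length = 11.6
  seg 20: (-12,-9.6) -> (-12,2.1), length = 11.7
  seg 21: (-12,2.1) -> (-18.1,2.1), length = 6.1
  seg 22: (-18.1,2.1) -> (-6.4,2.1), length = 11.7
  seg 23: (-6.4,2.1) -> (-6.4,8.2), length = 6.1
  seg 24: (-6.4,8.2) -> (-6.4,-3.5), length = 11.7
  seg 25: (-6.4,-3.5) -> (-0.3,-3.5), length = 6.1
  seg 26: (-0.3,-3.5) -> (-0.3,-5.5), length = 2
  seg 27: (-0.3,-5.5) -> (-0.3,6.1), length = 11.6
  seg 28: (-0.3,6.1) -> (-0.3,-5.6), length = 11.7
  seg 29: (-0.3,-5.6) -> (5.8,-5.6), length = 6.1
  seg 30: (5.8,-5.6) -> (-5.9,-5.6), length = 11.7
  seg 31: (-5.9,-5.6) -> (-5.9,-11.7), length = 6.1
  seg 32: (-5.9,-11.7) -> (-5.9,0), length = 11.7
  seg 33: (-5.9,0) -> (-12,0), length = 6.1
  seg 34: (-12,0) -> (-8.75,5.629), length = 6.5
  seg 35: (-8.75,5.629) -> (-3.1,15.415), length = 11.3
  seg 36: (-3.1,15.415) -> (1.3,23.036), length = 8.8
Total = 306.6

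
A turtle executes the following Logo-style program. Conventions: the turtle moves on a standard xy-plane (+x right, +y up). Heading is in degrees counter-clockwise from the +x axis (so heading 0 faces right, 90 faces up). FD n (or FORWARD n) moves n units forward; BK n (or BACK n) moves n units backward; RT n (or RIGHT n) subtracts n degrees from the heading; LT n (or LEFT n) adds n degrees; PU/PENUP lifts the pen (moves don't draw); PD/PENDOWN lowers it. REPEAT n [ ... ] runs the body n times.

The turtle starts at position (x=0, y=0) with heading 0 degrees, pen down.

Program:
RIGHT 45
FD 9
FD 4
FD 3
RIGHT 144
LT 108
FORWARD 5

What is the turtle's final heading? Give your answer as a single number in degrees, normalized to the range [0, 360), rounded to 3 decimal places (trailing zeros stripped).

Executing turtle program step by step:
Start: pos=(0,0), heading=0, pen down
RT 45: heading 0 -> 315
FD 9: (0,0) -> (6.364,-6.364) [heading=315, draw]
FD 4: (6.364,-6.364) -> (9.192,-9.192) [heading=315, draw]
FD 3: (9.192,-9.192) -> (11.314,-11.314) [heading=315, draw]
RT 144: heading 315 -> 171
LT 108: heading 171 -> 279
FD 5: (11.314,-11.314) -> (12.096,-16.252) [heading=279, draw]
Final: pos=(12.096,-16.252), heading=279, 4 segment(s) drawn

Answer: 279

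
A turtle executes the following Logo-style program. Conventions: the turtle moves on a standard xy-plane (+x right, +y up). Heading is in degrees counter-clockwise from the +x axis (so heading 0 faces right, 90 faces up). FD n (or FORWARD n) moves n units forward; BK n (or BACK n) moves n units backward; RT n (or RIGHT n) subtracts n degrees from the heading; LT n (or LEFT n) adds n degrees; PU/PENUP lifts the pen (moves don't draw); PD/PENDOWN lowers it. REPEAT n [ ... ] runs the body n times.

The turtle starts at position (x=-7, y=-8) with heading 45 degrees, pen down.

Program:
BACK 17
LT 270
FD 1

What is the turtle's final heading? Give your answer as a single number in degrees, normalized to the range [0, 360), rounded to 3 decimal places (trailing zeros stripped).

Answer: 315

Derivation:
Executing turtle program step by step:
Start: pos=(-7,-8), heading=45, pen down
BK 17: (-7,-8) -> (-19.021,-20.021) [heading=45, draw]
LT 270: heading 45 -> 315
FD 1: (-19.021,-20.021) -> (-18.314,-20.728) [heading=315, draw]
Final: pos=(-18.314,-20.728), heading=315, 2 segment(s) drawn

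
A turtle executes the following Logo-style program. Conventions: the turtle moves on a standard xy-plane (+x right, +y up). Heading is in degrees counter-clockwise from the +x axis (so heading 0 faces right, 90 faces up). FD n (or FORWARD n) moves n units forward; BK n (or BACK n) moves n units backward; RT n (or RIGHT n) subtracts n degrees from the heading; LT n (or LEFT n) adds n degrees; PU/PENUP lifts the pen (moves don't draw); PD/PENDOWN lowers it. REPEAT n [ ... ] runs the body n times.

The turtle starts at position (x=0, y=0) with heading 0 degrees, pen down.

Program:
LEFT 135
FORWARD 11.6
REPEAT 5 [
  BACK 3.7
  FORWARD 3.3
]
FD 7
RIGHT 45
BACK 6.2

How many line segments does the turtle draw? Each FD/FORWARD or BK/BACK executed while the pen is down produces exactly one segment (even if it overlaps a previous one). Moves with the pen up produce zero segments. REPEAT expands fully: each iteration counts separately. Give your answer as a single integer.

Executing turtle program step by step:
Start: pos=(0,0), heading=0, pen down
LT 135: heading 0 -> 135
FD 11.6: (0,0) -> (-8.202,8.202) [heading=135, draw]
REPEAT 5 [
  -- iteration 1/5 --
  BK 3.7: (-8.202,8.202) -> (-5.586,5.586) [heading=135, draw]
  FD 3.3: (-5.586,5.586) -> (-7.92,7.92) [heading=135, draw]
  -- iteration 2/5 --
  BK 3.7: (-7.92,7.92) -> (-5.303,5.303) [heading=135, draw]
  FD 3.3: (-5.303,5.303) -> (-7.637,7.637) [heading=135, draw]
  -- iteration 3/5 --
  BK 3.7: (-7.637,7.637) -> (-5.02,5.02) [heading=135, draw]
  FD 3.3: (-5.02,5.02) -> (-7.354,7.354) [heading=135, draw]
  -- iteration 4/5 --
  BK 3.7: (-7.354,7.354) -> (-4.738,4.738) [heading=135, draw]
  FD 3.3: (-4.738,4.738) -> (-7.071,7.071) [heading=135, draw]
  -- iteration 5/5 --
  BK 3.7: (-7.071,7.071) -> (-4.455,4.455) [heading=135, draw]
  FD 3.3: (-4.455,4.455) -> (-6.788,6.788) [heading=135, draw]
]
FD 7: (-6.788,6.788) -> (-11.738,11.738) [heading=135, draw]
RT 45: heading 135 -> 90
BK 6.2: (-11.738,11.738) -> (-11.738,5.538) [heading=90, draw]
Final: pos=(-11.738,5.538), heading=90, 13 segment(s) drawn
Segments drawn: 13

Answer: 13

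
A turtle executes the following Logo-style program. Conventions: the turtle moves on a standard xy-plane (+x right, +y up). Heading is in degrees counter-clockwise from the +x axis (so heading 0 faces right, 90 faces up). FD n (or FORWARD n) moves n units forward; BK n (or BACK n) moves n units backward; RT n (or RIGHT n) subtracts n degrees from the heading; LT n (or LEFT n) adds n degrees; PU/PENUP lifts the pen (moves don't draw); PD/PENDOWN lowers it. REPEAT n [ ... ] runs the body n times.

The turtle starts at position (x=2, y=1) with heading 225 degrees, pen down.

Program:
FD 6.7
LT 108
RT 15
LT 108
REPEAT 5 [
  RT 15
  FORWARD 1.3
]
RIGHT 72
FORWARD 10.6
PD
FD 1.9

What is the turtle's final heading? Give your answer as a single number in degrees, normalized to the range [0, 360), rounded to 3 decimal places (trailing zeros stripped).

Answer: 279

Derivation:
Executing turtle program step by step:
Start: pos=(2,1), heading=225, pen down
FD 6.7: (2,1) -> (-2.738,-3.738) [heading=225, draw]
LT 108: heading 225 -> 333
RT 15: heading 333 -> 318
LT 108: heading 318 -> 66
REPEAT 5 [
  -- iteration 1/5 --
  RT 15: heading 66 -> 51
  FD 1.3: (-2.738,-3.738) -> (-1.919,-2.727) [heading=51, draw]
  -- iteration 2/5 --
  RT 15: heading 51 -> 36
  FD 1.3: (-1.919,-2.727) -> (-0.868,-1.963) [heading=36, draw]
  -- iteration 3/5 --
  RT 15: heading 36 -> 21
  FD 1.3: (-0.868,-1.963) -> (0.346,-1.497) [heading=21, draw]
  -- iteration 4/5 --
  RT 15: heading 21 -> 6
  FD 1.3: (0.346,-1.497) -> (1.639,-1.361) [heading=6, draw]
  -- iteration 5/5 --
  RT 15: heading 6 -> 351
  FD 1.3: (1.639,-1.361) -> (2.923,-1.565) [heading=351, draw]
]
RT 72: heading 351 -> 279
FD 10.6: (2.923,-1.565) -> (4.581,-12.034) [heading=279, draw]
PD: pen down
FD 1.9: (4.581,-12.034) -> (4.878,-13.911) [heading=279, draw]
Final: pos=(4.878,-13.911), heading=279, 8 segment(s) drawn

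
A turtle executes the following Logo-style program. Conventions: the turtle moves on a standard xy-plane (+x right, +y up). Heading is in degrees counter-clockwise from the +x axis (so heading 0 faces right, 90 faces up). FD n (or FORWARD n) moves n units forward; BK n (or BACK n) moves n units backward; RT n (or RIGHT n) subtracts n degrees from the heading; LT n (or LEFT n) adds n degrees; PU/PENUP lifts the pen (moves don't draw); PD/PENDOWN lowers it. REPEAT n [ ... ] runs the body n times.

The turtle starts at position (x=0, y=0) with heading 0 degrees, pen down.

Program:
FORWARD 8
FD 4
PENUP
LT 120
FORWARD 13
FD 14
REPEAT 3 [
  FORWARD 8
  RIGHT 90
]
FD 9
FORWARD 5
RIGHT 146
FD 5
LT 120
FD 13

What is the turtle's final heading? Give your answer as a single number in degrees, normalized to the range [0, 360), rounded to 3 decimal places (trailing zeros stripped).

Executing turtle program step by step:
Start: pos=(0,0), heading=0, pen down
FD 8: (0,0) -> (8,0) [heading=0, draw]
FD 4: (8,0) -> (12,0) [heading=0, draw]
PU: pen up
LT 120: heading 0 -> 120
FD 13: (12,0) -> (5.5,11.258) [heading=120, move]
FD 14: (5.5,11.258) -> (-1.5,23.383) [heading=120, move]
REPEAT 3 [
  -- iteration 1/3 --
  FD 8: (-1.5,23.383) -> (-5.5,30.311) [heading=120, move]
  RT 90: heading 120 -> 30
  -- iteration 2/3 --
  FD 8: (-5.5,30.311) -> (1.428,34.311) [heading=30, move]
  RT 90: heading 30 -> 300
  -- iteration 3/3 --
  FD 8: (1.428,34.311) -> (5.428,27.383) [heading=300, move]
  RT 90: heading 300 -> 210
]
FD 9: (5.428,27.383) -> (-2.366,22.883) [heading=210, move]
FD 5: (-2.366,22.883) -> (-6.696,20.383) [heading=210, move]
RT 146: heading 210 -> 64
FD 5: (-6.696,20.383) -> (-4.504,24.877) [heading=64, move]
LT 120: heading 64 -> 184
FD 13: (-4.504,24.877) -> (-17.473,23.97) [heading=184, move]
Final: pos=(-17.473,23.97), heading=184, 2 segment(s) drawn

Answer: 184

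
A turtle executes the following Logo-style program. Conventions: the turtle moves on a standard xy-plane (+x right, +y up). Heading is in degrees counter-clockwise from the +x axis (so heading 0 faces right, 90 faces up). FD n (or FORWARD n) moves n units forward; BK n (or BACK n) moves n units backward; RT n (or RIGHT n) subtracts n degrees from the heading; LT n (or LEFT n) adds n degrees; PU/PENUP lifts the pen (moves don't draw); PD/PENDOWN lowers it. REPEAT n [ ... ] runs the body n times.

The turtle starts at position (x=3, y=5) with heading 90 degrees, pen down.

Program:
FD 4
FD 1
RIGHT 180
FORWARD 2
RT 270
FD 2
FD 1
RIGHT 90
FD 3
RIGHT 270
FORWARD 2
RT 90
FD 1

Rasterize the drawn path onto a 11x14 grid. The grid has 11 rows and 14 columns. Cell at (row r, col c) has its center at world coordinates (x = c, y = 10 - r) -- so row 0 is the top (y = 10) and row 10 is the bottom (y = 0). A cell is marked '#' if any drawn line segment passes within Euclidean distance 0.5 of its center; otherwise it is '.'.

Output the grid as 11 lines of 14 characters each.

Answer: ...#..........
...#..........
...####.......
...#..#.......
...#..#.......
...#..###.....
........#.....
..............
..............
..............
..............

Derivation:
Segment 0: (3,5) -> (3,9)
Segment 1: (3,9) -> (3,10)
Segment 2: (3,10) -> (3,8)
Segment 3: (3,8) -> (5,8)
Segment 4: (5,8) -> (6,8)
Segment 5: (6,8) -> (6,5)
Segment 6: (6,5) -> (8,5)
Segment 7: (8,5) -> (8,4)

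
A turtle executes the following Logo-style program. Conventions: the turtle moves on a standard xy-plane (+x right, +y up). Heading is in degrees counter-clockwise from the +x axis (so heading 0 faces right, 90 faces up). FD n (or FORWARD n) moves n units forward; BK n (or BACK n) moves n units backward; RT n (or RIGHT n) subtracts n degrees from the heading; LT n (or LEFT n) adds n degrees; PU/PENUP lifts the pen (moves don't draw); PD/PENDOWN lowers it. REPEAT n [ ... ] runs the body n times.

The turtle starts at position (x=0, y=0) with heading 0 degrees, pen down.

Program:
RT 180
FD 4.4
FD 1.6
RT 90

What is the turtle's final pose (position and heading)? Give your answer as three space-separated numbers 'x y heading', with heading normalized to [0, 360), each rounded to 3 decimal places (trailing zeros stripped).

Executing turtle program step by step:
Start: pos=(0,0), heading=0, pen down
RT 180: heading 0 -> 180
FD 4.4: (0,0) -> (-4.4,0) [heading=180, draw]
FD 1.6: (-4.4,0) -> (-6,0) [heading=180, draw]
RT 90: heading 180 -> 90
Final: pos=(-6,0), heading=90, 2 segment(s) drawn

Answer: -6 0 90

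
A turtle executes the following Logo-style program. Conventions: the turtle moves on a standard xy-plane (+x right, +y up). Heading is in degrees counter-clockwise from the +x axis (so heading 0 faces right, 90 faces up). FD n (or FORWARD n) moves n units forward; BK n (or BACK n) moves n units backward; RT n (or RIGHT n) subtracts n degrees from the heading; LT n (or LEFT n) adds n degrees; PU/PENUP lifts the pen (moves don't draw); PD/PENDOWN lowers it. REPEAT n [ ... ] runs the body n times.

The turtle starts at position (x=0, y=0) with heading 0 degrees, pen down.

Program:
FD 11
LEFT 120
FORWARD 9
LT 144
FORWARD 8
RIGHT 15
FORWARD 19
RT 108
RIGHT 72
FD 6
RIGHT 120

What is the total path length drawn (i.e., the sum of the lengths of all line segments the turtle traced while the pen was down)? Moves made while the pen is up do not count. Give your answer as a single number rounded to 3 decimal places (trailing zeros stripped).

Executing turtle program step by step:
Start: pos=(0,0), heading=0, pen down
FD 11: (0,0) -> (11,0) [heading=0, draw]
LT 120: heading 0 -> 120
FD 9: (11,0) -> (6.5,7.794) [heading=120, draw]
LT 144: heading 120 -> 264
FD 8: (6.5,7.794) -> (5.664,-0.162) [heading=264, draw]
RT 15: heading 264 -> 249
FD 19: (5.664,-0.162) -> (-1.145,-17.9) [heading=249, draw]
RT 108: heading 249 -> 141
RT 72: heading 141 -> 69
FD 6: (-1.145,-17.9) -> (1.005,-12.298) [heading=69, draw]
RT 120: heading 69 -> 309
Final: pos=(1.005,-12.298), heading=309, 5 segment(s) drawn

Segment lengths:
  seg 1: (0,0) -> (11,0), length = 11
  seg 2: (11,0) -> (6.5,7.794), length = 9
  seg 3: (6.5,7.794) -> (5.664,-0.162), length = 8
  seg 4: (5.664,-0.162) -> (-1.145,-17.9), length = 19
  seg 5: (-1.145,-17.9) -> (1.005,-12.298), length = 6
Total = 53

Answer: 53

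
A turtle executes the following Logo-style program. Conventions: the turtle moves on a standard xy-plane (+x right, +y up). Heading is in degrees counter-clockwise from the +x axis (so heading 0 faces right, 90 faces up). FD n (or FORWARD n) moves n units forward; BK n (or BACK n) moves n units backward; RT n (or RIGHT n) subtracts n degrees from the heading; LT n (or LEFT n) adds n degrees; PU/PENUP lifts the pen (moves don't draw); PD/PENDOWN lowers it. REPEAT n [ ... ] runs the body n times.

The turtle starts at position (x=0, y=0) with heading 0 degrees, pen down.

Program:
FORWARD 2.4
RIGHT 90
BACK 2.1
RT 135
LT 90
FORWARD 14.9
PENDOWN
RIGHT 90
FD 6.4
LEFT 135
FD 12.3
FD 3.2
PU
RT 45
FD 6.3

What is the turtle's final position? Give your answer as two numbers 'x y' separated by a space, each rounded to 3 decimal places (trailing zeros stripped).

Answer: -17.116 -23.865

Derivation:
Executing turtle program step by step:
Start: pos=(0,0), heading=0, pen down
FD 2.4: (0,0) -> (2.4,0) [heading=0, draw]
RT 90: heading 0 -> 270
BK 2.1: (2.4,0) -> (2.4,2.1) [heading=270, draw]
RT 135: heading 270 -> 135
LT 90: heading 135 -> 225
FD 14.9: (2.4,2.1) -> (-8.136,-8.436) [heading=225, draw]
PD: pen down
RT 90: heading 225 -> 135
FD 6.4: (-8.136,-8.436) -> (-12.661,-3.91) [heading=135, draw]
LT 135: heading 135 -> 270
FD 12.3: (-12.661,-3.91) -> (-12.661,-16.21) [heading=270, draw]
FD 3.2: (-12.661,-16.21) -> (-12.661,-19.41) [heading=270, draw]
PU: pen up
RT 45: heading 270 -> 225
FD 6.3: (-12.661,-19.41) -> (-17.116,-23.865) [heading=225, move]
Final: pos=(-17.116,-23.865), heading=225, 6 segment(s) drawn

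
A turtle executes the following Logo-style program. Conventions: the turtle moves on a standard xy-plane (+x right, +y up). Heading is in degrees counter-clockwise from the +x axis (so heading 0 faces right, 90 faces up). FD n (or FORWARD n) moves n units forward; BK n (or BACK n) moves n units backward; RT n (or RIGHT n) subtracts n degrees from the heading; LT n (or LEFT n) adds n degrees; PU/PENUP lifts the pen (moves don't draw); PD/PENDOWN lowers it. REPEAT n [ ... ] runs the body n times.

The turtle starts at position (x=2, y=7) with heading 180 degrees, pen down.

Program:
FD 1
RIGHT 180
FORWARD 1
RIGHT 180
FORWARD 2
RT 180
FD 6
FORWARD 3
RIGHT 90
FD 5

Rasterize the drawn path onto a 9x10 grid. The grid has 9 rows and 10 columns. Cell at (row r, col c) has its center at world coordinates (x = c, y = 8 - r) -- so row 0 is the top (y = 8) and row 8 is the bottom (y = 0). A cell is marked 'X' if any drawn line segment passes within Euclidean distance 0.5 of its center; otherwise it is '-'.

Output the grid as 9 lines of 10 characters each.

Answer: ----------
XXXXXXXXXX
---------X
---------X
---------X
---------X
---------X
----------
----------

Derivation:
Segment 0: (2,7) -> (1,7)
Segment 1: (1,7) -> (2,7)
Segment 2: (2,7) -> (0,7)
Segment 3: (0,7) -> (6,7)
Segment 4: (6,7) -> (9,7)
Segment 5: (9,7) -> (9,2)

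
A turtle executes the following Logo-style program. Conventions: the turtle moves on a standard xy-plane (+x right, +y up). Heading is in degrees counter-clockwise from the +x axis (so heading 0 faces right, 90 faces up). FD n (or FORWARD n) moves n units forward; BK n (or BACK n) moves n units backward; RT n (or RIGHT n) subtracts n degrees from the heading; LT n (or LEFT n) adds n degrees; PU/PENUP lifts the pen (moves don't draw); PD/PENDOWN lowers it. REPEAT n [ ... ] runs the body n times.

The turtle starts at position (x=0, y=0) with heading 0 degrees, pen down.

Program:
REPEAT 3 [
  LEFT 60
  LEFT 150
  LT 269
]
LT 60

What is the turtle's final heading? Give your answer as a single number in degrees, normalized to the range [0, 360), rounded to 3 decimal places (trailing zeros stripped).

Answer: 57

Derivation:
Executing turtle program step by step:
Start: pos=(0,0), heading=0, pen down
REPEAT 3 [
  -- iteration 1/3 --
  LT 60: heading 0 -> 60
  LT 150: heading 60 -> 210
  LT 269: heading 210 -> 119
  -- iteration 2/3 --
  LT 60: heading 119 -> 179
  LT 150: heading 179 -> 329
  LT 269: heading 329 -> 238
  -- iteration 3/3 --
  LT 60: heading 238 -> 298
  LT 150: heading 298 -> 88
  LT 269: heading 88 -> 357
]
LT 60: heading 357 -> 57
Final: pos=(0,0), heading=57, 0 segment(s) drawn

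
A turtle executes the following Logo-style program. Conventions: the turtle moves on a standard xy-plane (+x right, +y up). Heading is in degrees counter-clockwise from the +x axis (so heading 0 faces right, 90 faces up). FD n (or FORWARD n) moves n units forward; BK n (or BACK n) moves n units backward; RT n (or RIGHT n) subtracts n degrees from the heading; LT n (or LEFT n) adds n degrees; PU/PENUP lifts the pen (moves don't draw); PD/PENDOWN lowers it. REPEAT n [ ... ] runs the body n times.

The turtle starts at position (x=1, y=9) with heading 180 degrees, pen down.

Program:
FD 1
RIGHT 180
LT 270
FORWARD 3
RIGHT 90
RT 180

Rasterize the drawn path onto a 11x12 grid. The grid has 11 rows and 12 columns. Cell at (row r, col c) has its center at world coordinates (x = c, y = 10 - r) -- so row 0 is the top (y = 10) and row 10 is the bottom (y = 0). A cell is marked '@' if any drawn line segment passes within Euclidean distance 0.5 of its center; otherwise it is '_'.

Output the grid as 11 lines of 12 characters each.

Segment 0: (1,9) -> (0,9)
Segment 1: (0,9) -> (-0,6)

Answer: ____________
@@__________
@___________
@___________
@___________
____________
____________
____________
____________
____________
____________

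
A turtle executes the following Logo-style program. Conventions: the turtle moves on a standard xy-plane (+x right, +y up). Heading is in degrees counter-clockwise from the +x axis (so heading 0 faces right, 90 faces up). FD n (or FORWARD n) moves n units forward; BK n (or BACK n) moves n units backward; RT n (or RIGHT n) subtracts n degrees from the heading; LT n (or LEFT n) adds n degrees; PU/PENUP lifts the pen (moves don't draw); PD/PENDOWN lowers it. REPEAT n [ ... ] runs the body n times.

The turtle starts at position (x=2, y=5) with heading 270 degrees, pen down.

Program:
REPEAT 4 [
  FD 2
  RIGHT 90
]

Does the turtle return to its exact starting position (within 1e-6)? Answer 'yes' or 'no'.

Executing turtle program step by step:
Start: pos=(2,5), heading=270, pen down
REPEAT 4 [
  -- iteration 1/4 --
  FD 2: (2,5) -> (2,3) [heading=270, draw]
  RT 90: heading 270 -> 180
  -- iteration 2/4 --
  FD 2: (2,3) -> (0,3) [heading=180, draw]
  RT 90: heading 180 -> 90
  -- iteration 3/4 --
  FD 2: (0,3) -> (0,5) [heading=90, draw]
  RT 90: heading 90 -> 0
  -- iteration 4/4 --
  FD 2: (0,5) -> (2,5) [heading=0, draw]
  RT 90: heading 0 -> 270
]
Final: pos=(2,5), heading=270, 4 segment(s) drawn

Start position: (2, 5)
Final position: (2, 5)
Distance = 0; < 1e-6 -> CLOSED

Answer: yes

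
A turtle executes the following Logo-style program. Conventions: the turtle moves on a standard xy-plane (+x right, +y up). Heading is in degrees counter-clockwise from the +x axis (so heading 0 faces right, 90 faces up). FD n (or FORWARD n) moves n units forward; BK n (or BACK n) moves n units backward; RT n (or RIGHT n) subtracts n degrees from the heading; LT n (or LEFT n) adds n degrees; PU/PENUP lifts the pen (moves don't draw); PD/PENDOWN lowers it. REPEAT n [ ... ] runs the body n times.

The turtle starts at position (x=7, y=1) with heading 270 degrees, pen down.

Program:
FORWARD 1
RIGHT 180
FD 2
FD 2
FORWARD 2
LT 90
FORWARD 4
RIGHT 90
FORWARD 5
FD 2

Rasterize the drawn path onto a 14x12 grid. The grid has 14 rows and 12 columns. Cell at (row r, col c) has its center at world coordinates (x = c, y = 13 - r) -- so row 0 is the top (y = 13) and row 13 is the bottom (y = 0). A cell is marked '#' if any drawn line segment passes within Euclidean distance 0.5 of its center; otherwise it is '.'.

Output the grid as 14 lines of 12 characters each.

Segment 0: (7,1) -> (7,0)
Segment 1: (7,0) -> (7,2)
Segment 2: (7,2) -> (7,4)
Segment 3: (7,4) -> (7,6)
Segment 4: (7,6) -> (3,6)
Segment 5: (3,6) -> (3,11)
Segment 6: (3,11) -> (3,13)

Answer: ...#........
...#........
...#........
...#........
...#........
...#........
...#........
...#####....
.......#....
.......#....
.......#....
.......#....
.......#....
.......#....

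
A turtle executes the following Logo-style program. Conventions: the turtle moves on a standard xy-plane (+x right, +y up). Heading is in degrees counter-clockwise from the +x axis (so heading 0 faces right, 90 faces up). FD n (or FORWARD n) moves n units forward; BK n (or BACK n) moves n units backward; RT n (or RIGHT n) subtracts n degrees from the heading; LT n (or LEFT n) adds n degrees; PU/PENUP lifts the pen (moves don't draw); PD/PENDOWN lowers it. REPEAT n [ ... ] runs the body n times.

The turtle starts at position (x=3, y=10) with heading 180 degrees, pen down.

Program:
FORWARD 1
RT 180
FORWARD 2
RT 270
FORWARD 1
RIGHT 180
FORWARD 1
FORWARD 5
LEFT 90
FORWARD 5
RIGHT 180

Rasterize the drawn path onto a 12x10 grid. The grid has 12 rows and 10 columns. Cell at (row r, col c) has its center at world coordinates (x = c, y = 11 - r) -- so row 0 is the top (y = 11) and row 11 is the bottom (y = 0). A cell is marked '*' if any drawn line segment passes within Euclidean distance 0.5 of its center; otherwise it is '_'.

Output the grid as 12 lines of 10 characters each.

Answer: ____*_____
__***_____
____*_____
____*_____
____*_____
____*_____
____******
__________
__________
__________
__________
__________

Derivation:
Segment 0: (3,10) -> (2,10)
Segment 1: (2,10) -> (4,10)
Segment 2: (4,10) -> (4,11)
Segment 3: (4,11) -> (4,10)
Segment 4: (4,10) -> (4,5)
Segment 5: (4,5) -> (9,5)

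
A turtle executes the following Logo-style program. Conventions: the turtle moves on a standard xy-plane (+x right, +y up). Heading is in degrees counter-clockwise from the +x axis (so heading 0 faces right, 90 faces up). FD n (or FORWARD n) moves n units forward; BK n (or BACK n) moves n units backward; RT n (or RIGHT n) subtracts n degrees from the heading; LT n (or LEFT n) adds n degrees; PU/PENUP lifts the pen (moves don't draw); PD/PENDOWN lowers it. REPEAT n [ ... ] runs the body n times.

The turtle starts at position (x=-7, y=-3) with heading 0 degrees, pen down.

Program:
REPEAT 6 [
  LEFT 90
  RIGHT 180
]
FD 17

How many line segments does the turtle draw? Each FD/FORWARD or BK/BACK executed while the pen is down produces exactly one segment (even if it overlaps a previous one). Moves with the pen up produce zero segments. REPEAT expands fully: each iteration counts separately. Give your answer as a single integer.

Executing turtle program step by step:
Start: pos=(-7,-3), heading=0, pen down
REPEAT 6 [
  -- iteration 1/6 --
  LT 90: heading 0 -> 90
  RT 180: heading 90 -> 270
  -- iteration 2/6 --
  LT 90: heading 270 -> 0
  RT 180: heading 0 -> 180
  -- iteration 3/6 --
  LT 90: heading 180 -> 270
  RT 180: heading 270 -> 90
  -- iteration 4/6 --
  LT 90: heading 90 -> 180
  RT 180: heading 180 -> 0
  -- iteration 5/6 --
  LT 90: heading 0 -> 90
  RT 180: heading 90 -> 270
  -- iteration 6/6 --
  LT 90: heading 270 -> 0
  RT 180: heading 0 -> 180
]
FD 17: (-7,-3) -> (-24,-3) [heading=180, draw]
Final: pos=(-24,-3), heading=180, 1 segment(s) drawn
Segments drawn: 1

Answer: 1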